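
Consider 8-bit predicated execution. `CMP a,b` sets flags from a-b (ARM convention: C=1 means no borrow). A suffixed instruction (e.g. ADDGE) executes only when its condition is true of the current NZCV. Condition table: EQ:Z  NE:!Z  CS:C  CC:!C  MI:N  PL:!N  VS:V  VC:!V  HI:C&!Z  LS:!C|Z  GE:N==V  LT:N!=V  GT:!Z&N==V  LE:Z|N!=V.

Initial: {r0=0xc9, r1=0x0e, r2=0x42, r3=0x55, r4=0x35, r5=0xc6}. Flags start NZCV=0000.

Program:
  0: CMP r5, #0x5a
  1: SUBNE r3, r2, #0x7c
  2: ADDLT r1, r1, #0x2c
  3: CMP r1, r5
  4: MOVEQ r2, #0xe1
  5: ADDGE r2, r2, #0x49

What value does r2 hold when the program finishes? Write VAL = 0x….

0: ✓ CMP  NZCV=0011
1: ✓ SUBNE  r3←0xc6
2: ✓ ADDLT  r1←0x3a
3: ✓ CMP  NZCV=0000
4: · MOVEQ
5: ✓ ADDGE  r2←0x8b

VAL = 0x8b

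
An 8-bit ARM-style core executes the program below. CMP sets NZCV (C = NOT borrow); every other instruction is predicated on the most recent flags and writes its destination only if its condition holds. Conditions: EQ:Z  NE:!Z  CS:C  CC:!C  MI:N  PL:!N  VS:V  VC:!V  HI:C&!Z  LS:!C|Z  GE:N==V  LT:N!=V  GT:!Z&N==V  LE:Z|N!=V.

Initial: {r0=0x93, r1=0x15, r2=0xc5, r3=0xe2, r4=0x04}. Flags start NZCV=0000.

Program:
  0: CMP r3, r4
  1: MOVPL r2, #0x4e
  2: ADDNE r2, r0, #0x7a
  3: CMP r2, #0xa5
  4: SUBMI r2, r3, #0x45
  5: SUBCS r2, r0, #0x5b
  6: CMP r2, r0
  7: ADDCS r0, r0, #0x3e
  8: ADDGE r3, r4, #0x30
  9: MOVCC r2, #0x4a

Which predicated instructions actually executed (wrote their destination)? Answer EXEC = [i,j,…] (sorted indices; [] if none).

EXEC = [2,8,9]

0: ✓ CMP  NZCV=1010
1: · MOVPL
2: ✓ ADDNE  r2←0x0d
3: ✓ CMP  NZCV=0000
4: · SUBMI
5: · SUBCS
6: ✓ CMP  NZCV=0000
7: · ADDCS
8: ✓ ADDGE  r3←0x34
9: ✓ MOVCC  r2←0x4a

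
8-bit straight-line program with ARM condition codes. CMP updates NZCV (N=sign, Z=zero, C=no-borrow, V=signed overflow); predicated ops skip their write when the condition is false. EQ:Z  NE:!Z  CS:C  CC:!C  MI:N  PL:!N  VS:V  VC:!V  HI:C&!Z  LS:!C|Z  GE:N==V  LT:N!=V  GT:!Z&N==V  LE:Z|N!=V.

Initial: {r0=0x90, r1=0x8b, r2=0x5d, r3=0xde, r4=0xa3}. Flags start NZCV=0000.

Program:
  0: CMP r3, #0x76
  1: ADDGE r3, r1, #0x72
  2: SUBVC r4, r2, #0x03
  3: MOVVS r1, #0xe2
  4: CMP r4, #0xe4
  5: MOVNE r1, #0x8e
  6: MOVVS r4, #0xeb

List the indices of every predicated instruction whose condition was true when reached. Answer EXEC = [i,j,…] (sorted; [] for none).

[0] flags=0011 → (cmp)
[1] flags=0011 GE?F → skip
[2] flags=0011 VC?F → skip
[3] flags=0011 VS?T → r1=0xe2
[4] flags=1000 → (cmp)
[5] flags=1000 NE?T → r1=0x8e
[6] flags=1000 VS?F → skip

EXEC = [3,5]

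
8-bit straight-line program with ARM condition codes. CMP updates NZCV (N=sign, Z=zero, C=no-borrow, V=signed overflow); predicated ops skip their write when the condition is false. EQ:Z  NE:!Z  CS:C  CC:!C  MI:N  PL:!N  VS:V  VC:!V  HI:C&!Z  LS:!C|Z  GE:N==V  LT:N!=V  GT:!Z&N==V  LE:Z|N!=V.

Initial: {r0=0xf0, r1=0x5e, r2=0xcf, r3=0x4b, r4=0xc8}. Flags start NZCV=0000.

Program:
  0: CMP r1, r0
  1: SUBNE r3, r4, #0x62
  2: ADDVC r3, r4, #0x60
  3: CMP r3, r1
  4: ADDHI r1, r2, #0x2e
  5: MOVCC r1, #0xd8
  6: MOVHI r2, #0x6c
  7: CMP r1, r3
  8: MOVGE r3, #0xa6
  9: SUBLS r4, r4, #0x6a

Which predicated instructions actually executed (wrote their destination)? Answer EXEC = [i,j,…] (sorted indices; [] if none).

EXEC = [1,2,5]

[0] flags=0000 → (cmp)
[1] flags=0000 NE?T → r3=0x66
[2] flags=0000 VC?T → r3=0x28
[3] flags=1000 → (cmp)
[4] flags=1000 HI?F → skip
[5] flags=1000 CC?T → r1=0xd8
[6] flags=1000 HI?F → skip
[7] flags=1010 → (cmp)
[8] flags=1010 GE?F → skip
[9] flags=1010 LS?F → skip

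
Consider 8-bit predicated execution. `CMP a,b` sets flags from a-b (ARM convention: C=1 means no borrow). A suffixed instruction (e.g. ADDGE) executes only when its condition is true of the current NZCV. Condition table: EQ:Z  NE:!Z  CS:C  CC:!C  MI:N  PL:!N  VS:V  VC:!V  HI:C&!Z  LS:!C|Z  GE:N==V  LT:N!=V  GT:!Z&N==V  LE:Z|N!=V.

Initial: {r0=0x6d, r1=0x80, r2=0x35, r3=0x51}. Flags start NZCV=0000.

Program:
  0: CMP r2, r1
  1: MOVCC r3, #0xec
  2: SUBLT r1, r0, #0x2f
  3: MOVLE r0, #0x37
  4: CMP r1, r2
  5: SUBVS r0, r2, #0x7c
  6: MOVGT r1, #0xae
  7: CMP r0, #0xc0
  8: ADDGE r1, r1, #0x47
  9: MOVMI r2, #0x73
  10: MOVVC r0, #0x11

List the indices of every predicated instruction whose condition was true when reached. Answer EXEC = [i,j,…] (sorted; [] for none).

0: ✓ CMP  NZCV=1001
1: ✓ MOVCC  r3←0xec
2: · SUBLT
3: · MOVLE
4: ✓ CMP  NZCV=0011
5: ✓ SUBVS  r0←0xb9
6: · MOVGT
7: ✓ CMP  NZCV=1000
8: · ADDGE
9: ✓ MOVMI  r2←0x73
10: ✓ MOVVC  r0←0x11

EXEC = [1,5,9,10]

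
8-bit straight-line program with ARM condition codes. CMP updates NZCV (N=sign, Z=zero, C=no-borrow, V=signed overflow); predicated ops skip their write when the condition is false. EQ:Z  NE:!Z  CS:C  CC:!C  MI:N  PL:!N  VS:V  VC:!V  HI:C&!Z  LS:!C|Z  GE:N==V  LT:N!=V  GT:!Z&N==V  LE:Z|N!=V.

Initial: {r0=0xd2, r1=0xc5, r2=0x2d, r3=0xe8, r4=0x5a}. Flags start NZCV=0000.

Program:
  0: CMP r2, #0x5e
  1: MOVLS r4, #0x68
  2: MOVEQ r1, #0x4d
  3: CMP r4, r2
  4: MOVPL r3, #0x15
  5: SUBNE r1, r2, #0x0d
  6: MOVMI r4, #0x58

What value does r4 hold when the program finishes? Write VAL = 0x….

0: ✓ CMP  NZCV=1000
1: ✓ MOVLS  r4←0x68
2: · MOVEQ
3: ✓ CMP  NZCV=0010
4: ✓ MOVPL  r3←0x15
5: ✓ SUBNE  r1←0x20
6: · MOVMI

VAL = 0x68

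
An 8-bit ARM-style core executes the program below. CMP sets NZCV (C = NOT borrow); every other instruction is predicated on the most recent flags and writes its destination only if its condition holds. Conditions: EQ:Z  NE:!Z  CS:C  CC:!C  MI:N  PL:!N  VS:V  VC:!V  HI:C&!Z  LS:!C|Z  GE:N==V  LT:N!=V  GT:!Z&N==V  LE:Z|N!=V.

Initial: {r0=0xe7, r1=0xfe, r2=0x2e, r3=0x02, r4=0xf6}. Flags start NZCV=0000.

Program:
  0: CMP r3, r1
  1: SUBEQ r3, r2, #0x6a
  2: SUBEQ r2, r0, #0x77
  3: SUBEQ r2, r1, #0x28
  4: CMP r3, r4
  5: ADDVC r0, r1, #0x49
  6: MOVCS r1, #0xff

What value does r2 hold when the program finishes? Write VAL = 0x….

[0] flags=0000 → (cmp)
[1] flags=0000 EQ?F → skip
[2] flags=0000 EQ?F → skip
[3] flags=0000 EQ?F → skip
[4] flags=0000 → (cmp)
[5] flags=0000 VC?T → r0=0x47
[6] flags=0000 CS?F → skip

VAL = 0x2e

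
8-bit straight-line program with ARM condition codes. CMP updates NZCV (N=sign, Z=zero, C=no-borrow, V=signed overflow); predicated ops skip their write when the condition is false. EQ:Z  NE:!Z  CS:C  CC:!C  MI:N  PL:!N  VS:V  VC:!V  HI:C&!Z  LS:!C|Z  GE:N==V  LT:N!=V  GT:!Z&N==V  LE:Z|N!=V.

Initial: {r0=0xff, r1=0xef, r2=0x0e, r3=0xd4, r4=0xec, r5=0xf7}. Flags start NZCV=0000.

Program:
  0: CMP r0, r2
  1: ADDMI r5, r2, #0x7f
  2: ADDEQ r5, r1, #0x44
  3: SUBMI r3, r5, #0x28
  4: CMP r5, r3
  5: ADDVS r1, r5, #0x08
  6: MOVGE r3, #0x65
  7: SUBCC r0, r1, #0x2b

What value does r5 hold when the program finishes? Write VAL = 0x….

0: ✓ CMP  NZCV=1010
1: ✓ ADDMI  r5←0x8d
2: · ADDEQ
3: ✓ SUBMI  r3←0x65
4: ✓ CMP  NZCV=0011
5: ✓ ADDVS  r1←0x95
6: · MOVGE
7: · SUBCC

VAL = 0x8d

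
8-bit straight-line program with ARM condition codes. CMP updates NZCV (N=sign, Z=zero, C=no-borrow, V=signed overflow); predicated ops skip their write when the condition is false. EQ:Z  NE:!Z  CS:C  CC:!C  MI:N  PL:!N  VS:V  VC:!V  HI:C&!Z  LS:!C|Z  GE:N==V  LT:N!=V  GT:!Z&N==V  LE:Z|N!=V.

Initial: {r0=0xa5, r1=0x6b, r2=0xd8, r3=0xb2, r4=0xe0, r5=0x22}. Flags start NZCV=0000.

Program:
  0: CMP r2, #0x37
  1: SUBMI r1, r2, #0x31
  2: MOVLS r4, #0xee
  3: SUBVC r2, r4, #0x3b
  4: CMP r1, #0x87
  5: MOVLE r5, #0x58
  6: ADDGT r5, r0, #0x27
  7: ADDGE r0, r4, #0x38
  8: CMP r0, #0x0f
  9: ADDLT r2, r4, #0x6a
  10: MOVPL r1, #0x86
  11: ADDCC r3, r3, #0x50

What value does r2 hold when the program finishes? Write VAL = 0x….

VAL = 0xa5

0: ✓ CMP  NZCV=1010
1: ✓ SUBMI  r1←0xa7
2: · MOVLS
3: ✓ SUBVC  r2←0xa5
4: ✓ CMP  NZCV=0010
5: · MOVLE
6: ✓ ADDGT  r5←0xcc
7: ✓ ADDGE  r0←0x18
8: ✓ CMP  NZCV=0010
9: · ADDLT
10: ✓ MOVPL  r1←0x86
11: · ADDCC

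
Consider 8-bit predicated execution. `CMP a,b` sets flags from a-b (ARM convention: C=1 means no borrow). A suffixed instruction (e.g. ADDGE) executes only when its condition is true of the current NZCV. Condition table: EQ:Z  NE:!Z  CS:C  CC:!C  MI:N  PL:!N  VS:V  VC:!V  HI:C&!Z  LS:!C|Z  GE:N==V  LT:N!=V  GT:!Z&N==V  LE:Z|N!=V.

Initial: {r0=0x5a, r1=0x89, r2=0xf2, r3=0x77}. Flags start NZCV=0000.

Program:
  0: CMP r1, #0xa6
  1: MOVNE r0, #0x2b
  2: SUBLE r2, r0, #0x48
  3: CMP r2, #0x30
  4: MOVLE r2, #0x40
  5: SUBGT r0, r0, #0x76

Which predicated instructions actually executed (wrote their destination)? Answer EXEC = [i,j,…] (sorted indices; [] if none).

EXEC = [1,2,4]

[0] flags=1000 → (cmp)
[1] flags=1000 NE?T → r0=0x2b
[2] flags=1000 LE?T → r2=0xe3
[3] flags=1010 → (cmp)
[4] flags=1010 LE?T → r2=0x40
[5] flags=1010 GT?F → skip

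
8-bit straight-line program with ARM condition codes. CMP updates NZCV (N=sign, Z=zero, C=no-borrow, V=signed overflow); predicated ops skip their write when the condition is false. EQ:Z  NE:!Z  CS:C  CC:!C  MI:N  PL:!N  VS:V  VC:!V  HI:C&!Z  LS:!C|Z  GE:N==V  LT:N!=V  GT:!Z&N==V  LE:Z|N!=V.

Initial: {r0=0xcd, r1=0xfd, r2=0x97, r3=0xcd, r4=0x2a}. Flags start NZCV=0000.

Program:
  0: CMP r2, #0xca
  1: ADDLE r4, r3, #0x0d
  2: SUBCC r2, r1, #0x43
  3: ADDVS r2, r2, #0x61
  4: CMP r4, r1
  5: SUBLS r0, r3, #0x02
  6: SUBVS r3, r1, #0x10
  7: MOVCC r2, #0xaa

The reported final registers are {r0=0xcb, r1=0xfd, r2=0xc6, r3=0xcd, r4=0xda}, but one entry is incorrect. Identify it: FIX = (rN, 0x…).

[0] flags=1000 → (cmp)
[1] flags=1000 LE?T → r4=0xda
[2] flags=1000 CC?T → r2=0xba
[3] flags=1000 VS?F → skip
[4] flags=1000 → (cmp)
[5] flags=1000 LS?T → r0=0xcb
[6] flags=1000 VS?F → skip
[7] flags=1000 CC?T → r2=0xaa

FIX = (r2, 0xaa)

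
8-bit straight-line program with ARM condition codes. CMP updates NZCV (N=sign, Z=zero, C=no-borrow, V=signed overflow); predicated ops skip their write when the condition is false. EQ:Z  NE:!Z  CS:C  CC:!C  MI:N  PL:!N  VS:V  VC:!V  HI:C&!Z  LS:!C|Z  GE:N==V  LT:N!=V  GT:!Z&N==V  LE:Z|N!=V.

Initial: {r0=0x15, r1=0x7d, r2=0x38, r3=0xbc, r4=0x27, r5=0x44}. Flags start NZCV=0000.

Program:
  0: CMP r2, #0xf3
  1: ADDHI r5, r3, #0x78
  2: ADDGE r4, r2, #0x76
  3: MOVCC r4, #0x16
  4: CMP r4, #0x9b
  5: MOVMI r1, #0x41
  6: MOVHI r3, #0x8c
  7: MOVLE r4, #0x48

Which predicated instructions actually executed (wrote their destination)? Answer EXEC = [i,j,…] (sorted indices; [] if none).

EXEC = [2,3]

0: ✓ CMP  NZCV=0000
1: · ADDHI
2: ✓ ADDGE  r4←0xae
3: ✓ MOVCC  r4←0x16
4: ✓ CMP  NZCV=0000
5: · MOVMI
6: · MOVHI
7: · MOVLE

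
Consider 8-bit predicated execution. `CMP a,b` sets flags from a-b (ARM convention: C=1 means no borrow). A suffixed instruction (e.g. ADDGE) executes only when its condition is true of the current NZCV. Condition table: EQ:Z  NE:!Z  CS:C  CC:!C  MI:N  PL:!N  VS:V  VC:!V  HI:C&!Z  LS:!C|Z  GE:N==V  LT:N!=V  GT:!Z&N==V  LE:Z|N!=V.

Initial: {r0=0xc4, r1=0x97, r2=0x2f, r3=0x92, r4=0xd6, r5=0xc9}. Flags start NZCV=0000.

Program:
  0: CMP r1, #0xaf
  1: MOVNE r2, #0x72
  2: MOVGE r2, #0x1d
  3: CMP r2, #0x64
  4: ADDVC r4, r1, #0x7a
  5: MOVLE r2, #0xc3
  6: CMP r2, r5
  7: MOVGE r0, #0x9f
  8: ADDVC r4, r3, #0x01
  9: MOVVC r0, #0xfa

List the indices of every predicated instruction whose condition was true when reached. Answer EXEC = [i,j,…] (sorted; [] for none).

EXEC = [1,4,7]

0: ✓ CMP  NZCV=1000
1: ✓ MOVNE  r2←0x72
2: · MOVGE
3: ✓ CMP  NZCV=0010
4: ✓ ADDVC  r4←0x11
5: · MOVLE
6: ✓ CMP  NZCV=1001
7: ✓ MOVGE  r0←0x9f
8: · ADDVC
9: · MOVVC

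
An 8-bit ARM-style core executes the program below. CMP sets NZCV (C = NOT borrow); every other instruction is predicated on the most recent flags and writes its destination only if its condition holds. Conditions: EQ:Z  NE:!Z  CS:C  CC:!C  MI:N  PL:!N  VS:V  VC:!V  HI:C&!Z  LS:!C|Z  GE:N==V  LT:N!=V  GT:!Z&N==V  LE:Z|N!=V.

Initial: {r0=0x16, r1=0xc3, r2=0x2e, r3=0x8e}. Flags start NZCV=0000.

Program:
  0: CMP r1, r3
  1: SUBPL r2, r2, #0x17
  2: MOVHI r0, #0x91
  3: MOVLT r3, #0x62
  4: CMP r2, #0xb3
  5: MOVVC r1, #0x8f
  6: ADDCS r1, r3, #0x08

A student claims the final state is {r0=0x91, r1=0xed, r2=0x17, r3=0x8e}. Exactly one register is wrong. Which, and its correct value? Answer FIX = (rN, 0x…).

FIX = (r1, 0x8f)

0: ✓ CMP  NZCV=0010
1: ✓ SUBPL  r2←0x17
2: ✓ MOVHI  r0←0x91
3: · MOVLT
4: ✓ CMP  NZCV=0000
5: ✓ MOVVC  r1←0x8f
6: · ADDCS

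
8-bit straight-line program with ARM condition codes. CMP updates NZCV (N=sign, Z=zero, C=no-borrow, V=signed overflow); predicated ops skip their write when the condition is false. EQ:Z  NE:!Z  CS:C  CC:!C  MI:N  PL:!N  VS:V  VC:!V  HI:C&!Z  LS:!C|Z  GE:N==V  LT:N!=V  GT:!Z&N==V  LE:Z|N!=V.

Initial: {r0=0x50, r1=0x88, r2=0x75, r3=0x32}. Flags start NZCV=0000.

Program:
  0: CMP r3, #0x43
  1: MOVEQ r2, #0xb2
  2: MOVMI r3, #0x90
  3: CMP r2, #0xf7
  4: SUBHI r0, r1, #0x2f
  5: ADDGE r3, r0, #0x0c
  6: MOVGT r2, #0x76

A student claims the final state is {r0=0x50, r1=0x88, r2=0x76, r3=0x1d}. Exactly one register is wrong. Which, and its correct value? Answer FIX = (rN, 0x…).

0: ✓ CMP  NZCV=1000
1: · MOVEQ
2: ✓ MOVMI  r3←0x90
3: ✓ CMP  NZCV=0000
4: · SUBHI
5: ✓ ADDGE  r3←0x5c
6: ✓ MOVGT  r2←0x76

FIX = (r3, 0x5c)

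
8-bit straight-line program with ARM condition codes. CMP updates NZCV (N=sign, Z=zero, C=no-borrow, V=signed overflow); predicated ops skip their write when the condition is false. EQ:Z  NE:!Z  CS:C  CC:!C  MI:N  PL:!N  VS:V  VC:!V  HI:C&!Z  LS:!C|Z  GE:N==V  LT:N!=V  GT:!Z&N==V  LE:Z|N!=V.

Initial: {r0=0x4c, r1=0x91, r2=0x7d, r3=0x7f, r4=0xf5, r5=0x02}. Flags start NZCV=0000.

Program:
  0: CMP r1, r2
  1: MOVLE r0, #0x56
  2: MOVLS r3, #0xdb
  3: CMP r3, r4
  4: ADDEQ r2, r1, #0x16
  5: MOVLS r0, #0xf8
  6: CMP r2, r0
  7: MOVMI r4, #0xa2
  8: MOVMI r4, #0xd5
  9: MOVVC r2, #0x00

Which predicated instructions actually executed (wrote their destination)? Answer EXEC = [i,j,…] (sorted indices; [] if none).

EXEC = [1,5,7,8]

0: ✓ CMP  NZCV=0011
1: ✓ MOVLE  r0←0x56
2: · MOVLS
3: ✓ CMP  NZCV=1001
4: · ADDEQ
5: ✓ MOVLS  r0←0xf8
6: ✓ CMP  NZCV=1001
7: ✓ MOVMI  r4←0xa2
8: ✓ MOVMI  r4←0xd5
9: · MOVVC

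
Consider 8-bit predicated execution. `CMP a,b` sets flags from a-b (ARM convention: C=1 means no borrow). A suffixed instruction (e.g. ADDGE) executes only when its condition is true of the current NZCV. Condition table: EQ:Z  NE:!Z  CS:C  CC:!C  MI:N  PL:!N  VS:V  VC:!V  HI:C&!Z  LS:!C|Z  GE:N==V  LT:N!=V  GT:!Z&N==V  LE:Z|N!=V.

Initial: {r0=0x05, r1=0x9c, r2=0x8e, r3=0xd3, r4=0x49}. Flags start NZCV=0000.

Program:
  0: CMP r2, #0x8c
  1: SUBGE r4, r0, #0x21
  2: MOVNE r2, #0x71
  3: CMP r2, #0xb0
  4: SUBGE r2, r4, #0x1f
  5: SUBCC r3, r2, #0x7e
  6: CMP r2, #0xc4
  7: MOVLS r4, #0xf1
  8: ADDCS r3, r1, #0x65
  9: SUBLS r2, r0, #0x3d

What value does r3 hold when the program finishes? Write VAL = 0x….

[0] flags=0010 → (cmp)
[1] flags=0010 GE?T → r4=0xe4
[2] flags=0010 NE?T → r2=0x71
[3] flags=1001 → (cmp)
[4] flags=1001 GE?T → r2=0xc5
[5] flags=1001 CC?T → r3=0x47
[6] flags=0010 → (cmp)
[7] flags=0010 LS?F → skip
[8] flags=0010 CS?T → r3=0x01
[9] flags=0010 LS?F → skip

VAL = 0x01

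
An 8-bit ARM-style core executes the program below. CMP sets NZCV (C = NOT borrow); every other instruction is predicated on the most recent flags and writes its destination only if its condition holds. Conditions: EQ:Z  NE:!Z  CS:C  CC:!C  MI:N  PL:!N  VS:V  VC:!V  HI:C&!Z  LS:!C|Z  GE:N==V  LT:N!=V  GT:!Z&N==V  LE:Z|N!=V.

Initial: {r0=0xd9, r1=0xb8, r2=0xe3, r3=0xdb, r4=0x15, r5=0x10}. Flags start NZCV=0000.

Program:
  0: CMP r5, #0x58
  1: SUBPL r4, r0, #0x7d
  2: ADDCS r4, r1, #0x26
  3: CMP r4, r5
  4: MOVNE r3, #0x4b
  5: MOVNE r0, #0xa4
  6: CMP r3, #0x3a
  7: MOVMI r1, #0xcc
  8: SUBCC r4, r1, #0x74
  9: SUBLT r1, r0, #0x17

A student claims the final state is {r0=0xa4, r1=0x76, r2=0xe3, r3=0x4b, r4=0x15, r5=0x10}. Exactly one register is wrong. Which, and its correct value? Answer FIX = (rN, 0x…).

0: ✓ CMP  NZCV=1000
1: · SUBPL
2: · ADDCS
3: ✓ CMP  NZCV=0010
4: ✓ MOVNE  r3←0x4b
5: ✓ MOVNE  r0←0xa4
6: ✓ CMP  NZCV=0010
7: · MOVMI
8: · SUBCC
9: · SUBLT

FIX = (r1, 0xb8)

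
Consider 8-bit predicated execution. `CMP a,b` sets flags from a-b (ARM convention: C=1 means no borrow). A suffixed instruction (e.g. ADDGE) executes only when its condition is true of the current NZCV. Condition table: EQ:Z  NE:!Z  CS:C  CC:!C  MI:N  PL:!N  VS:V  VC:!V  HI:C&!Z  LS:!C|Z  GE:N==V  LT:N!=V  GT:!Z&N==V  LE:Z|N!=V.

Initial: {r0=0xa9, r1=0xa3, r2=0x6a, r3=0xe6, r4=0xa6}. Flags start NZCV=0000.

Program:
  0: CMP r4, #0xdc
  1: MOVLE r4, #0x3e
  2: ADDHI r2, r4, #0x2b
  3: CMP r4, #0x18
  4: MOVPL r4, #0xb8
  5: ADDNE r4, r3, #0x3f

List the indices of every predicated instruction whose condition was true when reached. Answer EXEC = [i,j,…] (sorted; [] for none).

[0] flags=1000 → (cmp)
[1] flags=1000 LE?T → r4=0x3e
[2] flags=1000 HI?F → skip
[3] flags=0010 → (cmp)
[4] flags=0010 PL?T → r4=0xb8
[5] flags=0010 NE?T → r4=0x25

EXEC = [1,4,5]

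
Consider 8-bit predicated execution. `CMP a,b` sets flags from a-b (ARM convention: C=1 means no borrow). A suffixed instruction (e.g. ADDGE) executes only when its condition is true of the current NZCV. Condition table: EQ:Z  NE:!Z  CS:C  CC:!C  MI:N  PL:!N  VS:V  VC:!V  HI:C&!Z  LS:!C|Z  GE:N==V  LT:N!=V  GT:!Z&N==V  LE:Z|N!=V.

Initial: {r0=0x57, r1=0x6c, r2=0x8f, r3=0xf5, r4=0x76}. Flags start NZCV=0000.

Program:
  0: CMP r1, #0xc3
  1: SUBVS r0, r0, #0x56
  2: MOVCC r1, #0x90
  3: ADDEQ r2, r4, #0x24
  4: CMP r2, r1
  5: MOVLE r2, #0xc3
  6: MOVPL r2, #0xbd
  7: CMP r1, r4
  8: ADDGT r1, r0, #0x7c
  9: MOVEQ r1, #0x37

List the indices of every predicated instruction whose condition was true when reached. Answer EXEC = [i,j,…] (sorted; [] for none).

EXEC = [1,2,5]

[0] flags=1001 → (cmp)
[1] flags=1001 VS?T → r0=0x01
[2] flags=1001 CC?T → r1=0x90
[3] flags=1001 EQ?F → skip
[4] flags=1000 → (cmp)
[5] flags=1000 LE?T → r2=0xc3
[6] flags=1000 PL?F → skip
[7] flags=0011 → (cmp)
[8] flags=0011 GT?F → skip
[9] flags=0011 EQ?F → skip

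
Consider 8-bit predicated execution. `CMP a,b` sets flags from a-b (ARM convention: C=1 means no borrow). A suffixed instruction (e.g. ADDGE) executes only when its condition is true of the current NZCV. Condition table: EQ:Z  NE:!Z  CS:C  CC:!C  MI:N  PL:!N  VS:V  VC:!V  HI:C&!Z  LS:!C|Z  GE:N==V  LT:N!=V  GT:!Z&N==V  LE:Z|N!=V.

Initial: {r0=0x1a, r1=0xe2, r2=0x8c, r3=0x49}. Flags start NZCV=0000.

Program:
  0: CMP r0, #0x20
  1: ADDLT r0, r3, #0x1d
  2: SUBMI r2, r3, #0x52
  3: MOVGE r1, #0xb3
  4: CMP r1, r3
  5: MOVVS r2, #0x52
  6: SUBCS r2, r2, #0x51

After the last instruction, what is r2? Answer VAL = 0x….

VAL = 0xa6

0: ✓ CMP  NZCV=1000
1: ✓ ADDLT  r0←0x66
2: ✓ SUBMI  r2←0xf7
3: · MOVGE
4: ✓ CMP  NZCV=1010
5: · MOVVS
6: ✓ SUBCS  r2←0xa6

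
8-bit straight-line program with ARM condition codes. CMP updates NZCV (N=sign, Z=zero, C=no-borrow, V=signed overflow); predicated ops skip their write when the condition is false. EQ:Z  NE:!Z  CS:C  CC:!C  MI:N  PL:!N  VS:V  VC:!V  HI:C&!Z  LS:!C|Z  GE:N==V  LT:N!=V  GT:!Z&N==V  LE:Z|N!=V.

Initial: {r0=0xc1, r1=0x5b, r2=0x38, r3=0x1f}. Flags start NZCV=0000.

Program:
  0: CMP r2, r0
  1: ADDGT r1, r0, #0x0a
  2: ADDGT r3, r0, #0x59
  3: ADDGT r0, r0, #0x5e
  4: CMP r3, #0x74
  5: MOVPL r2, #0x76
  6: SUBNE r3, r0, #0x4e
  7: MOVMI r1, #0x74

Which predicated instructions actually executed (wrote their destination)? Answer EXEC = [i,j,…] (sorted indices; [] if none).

EXEC = [1,2,3,6,7]

[0] flags=0000 → (cmp)
[1] flags=0000 GT?T → r1=0xcb
[2] flags=0000 GT?T → r3=0x1a
[3] flags=0000 GT?T → r0=0x1f
[4] flags=1000 → (cmp)
[5] flags=1000 PL?F → skip
[6] flags=1000 NE?T → r3=0xd1
[7] flags=1000 MI?T → r1=0x74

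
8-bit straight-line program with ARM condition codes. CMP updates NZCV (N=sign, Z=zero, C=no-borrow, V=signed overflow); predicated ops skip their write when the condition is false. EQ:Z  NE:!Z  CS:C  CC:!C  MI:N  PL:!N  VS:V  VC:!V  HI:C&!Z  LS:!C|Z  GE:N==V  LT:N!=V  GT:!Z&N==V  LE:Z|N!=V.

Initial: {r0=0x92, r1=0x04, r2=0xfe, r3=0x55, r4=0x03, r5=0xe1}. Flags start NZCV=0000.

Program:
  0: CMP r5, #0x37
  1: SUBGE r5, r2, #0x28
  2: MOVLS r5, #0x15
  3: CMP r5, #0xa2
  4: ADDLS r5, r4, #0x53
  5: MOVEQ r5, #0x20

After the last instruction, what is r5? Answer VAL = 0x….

0: ✓ CMP  NZCV=1010
1: · SUBGE
2: · MOVLS
3: ✓ CMP  NZCV=0010
4: · ADDLS
5: · MOVEQ

VAL = 0xe1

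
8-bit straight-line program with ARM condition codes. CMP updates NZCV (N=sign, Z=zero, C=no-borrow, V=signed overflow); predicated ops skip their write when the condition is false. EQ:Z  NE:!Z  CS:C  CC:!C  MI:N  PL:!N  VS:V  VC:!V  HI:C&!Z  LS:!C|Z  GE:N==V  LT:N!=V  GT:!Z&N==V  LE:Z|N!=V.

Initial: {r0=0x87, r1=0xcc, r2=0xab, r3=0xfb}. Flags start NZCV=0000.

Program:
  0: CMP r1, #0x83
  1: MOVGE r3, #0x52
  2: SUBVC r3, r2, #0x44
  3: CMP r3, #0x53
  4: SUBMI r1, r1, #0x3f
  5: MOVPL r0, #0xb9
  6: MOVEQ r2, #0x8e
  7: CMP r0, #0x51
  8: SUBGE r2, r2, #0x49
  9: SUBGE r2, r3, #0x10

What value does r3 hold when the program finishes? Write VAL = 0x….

VAL = 0x67

[0] flags=0010 → (cmp)
[1] flags=0010 GE?T → r3=0x52
[2] flags=0010 VC?T → r3=0x67
[3] flags=0010 → (cmp)
[4] flags=0010 MI?F → skip
[5] flags=0010 PL?T → r0=0xb9
[6] flags=0010 EQ?F → skip
[7] flags=0011 → (cmp)
[8] flags=0011 GE?F → skip
[9] flags=0011 GE?F → skip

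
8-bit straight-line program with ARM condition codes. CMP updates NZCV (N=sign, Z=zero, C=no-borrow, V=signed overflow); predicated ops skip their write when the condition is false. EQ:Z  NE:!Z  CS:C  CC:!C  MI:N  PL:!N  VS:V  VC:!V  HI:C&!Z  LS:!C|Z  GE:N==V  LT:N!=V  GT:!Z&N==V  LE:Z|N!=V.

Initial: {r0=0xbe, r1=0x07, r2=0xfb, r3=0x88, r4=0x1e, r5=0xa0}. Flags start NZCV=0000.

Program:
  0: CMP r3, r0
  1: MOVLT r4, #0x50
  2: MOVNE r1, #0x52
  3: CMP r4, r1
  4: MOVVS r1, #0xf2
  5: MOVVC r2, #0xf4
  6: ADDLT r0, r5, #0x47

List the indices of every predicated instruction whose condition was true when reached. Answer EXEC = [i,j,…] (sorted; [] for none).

[0] flags=1000 → (cmp)
[1] flags=1000 LT?T → r4=0x50
[2] flags=1000 NE?T → r1=0x52
[3] flags=1000 → (cmp)
[4] flags=1000 VS?F → skip
[5] flags=1000 VC?T → r2=0xf4
[6] flags=1000 LT?T → r0=0xe7

EXEC = [1,2,5,6]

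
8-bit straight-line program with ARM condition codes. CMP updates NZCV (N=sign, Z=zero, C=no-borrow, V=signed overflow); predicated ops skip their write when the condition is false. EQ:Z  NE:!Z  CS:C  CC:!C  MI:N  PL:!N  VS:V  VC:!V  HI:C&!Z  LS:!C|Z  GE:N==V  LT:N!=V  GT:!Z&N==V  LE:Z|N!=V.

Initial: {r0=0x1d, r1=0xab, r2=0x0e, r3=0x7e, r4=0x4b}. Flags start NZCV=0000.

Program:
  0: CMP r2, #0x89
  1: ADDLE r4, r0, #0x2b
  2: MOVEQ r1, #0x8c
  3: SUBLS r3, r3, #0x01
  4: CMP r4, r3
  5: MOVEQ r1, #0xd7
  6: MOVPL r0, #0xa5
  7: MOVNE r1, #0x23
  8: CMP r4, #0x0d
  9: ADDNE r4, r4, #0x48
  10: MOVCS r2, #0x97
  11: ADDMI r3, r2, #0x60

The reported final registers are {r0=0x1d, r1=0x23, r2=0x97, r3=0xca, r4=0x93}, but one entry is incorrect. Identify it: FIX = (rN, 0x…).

FIX = (r3, 0x7d)

[0] flags=1001 → (cmp)
[1] flags=1001 LE?F → skip
[2] flags=1001 EQ?F → skip
[3] flags=1001 LS?T → r3=0x7d
[4] flags=1000 → (cmp)
[5] flags=1000 EQ?F → skip
[6] flags=1000 PL?F → skip
[7] flags=1000 NE?T → r1=0x23
[8] flags=0010 → (cmp)
[9] flags=0010 NE?T → r4=0x93
[10] flags=0010 CS?T → r2=0x97
[11] flags=0010 MI?F → skip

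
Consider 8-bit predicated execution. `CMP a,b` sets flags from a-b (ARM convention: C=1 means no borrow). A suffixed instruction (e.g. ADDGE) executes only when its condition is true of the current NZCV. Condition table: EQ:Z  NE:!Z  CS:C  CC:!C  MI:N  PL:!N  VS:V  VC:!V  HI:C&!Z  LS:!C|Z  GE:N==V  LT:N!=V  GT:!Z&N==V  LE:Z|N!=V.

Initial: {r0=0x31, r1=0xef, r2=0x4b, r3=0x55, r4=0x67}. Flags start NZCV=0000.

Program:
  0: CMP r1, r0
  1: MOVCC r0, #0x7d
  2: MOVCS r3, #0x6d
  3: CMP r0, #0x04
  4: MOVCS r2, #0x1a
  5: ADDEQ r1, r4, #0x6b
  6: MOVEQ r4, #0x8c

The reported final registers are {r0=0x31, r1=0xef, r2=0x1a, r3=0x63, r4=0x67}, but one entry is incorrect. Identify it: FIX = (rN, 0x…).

FIX = (r3, 0x6d)

[0] flags=1010 → (cmp)
[1] flags=1010 CC?F → skip
[2] flags=1010 CS?T → r3=0x6d
[3] flags=0010 → (cmp)
[4] flags=0010 CS?T → r2=0x1a
[5] flags=0010 EQ?F → skip
[6] flags=0010 EQ?F → skip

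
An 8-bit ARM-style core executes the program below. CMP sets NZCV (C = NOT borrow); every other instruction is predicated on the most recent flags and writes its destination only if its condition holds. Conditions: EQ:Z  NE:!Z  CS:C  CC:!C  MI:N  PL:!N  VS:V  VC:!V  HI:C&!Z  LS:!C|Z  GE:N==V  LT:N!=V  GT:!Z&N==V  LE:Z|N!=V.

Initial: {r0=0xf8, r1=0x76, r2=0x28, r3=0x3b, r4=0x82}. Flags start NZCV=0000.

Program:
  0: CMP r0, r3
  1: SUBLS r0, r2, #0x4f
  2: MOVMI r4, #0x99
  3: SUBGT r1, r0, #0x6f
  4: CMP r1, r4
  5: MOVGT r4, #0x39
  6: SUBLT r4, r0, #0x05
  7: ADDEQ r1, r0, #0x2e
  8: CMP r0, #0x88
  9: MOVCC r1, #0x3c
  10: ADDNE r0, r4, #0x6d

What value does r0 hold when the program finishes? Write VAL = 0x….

0: ✓ CMP  NZCV=1010
1: · SUBLS
2: ✓ MOVMI  r4←0x99
3: · SUBGT
4: ✓ CMP  NZCV=1001
5: ✓ MOVGT  r4←0x39
6: · SUBLT
7: · ADDEQ
8: ✓ CMP  NZCV=0010
9: · MOVCC
10: ✓ ADDNE  r0←0xa6

VAL = 0xa6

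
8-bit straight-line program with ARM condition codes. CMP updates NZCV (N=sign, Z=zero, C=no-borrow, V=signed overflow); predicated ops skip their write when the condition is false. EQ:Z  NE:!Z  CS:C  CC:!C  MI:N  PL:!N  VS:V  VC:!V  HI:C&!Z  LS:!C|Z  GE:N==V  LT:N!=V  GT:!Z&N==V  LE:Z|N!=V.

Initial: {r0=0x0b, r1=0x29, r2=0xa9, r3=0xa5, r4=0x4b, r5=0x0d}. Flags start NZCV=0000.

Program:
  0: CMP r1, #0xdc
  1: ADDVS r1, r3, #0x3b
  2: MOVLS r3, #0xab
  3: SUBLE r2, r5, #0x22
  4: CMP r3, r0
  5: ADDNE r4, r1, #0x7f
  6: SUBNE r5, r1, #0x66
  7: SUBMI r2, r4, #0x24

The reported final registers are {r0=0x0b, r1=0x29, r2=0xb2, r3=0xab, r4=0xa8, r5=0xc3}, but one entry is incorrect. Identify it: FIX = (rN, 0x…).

FIX = (r2, 0x84)

[0] flags=0000 → (cmp)
[1] flags=0000 VS?F → skip
[2] flags=0000 LS?T → r3=0xab
[3] flags=0000 LE?F → skip
[4] flags=1010 → (cmp)
[5] flags=1010 NE?T → r4=0xa8
[6] flags=1010 NE?T → r5=0xc3
[7] flags=1010 MI?T → r2=0x84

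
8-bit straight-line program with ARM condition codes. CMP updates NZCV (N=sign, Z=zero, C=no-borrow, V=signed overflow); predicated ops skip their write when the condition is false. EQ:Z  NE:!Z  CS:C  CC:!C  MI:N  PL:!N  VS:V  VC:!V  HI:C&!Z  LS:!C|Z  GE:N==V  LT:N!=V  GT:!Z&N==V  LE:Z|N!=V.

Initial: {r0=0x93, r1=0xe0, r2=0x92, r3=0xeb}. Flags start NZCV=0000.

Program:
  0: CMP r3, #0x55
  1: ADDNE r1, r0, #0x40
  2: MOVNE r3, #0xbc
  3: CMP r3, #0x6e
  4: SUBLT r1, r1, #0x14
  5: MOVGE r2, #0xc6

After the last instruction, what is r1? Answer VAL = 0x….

VAL = 0xbf

[0] flags=1010 → (cmp)
[1] flags=1010 NE?T → r1=0xd3
[2] flags=1010 NE?T → r3=0xbc
[3] flags=0011 → (cmp)
[4] flags=0011 LT?T → r1=0xbf
[5] flags=0011 GE?F → skip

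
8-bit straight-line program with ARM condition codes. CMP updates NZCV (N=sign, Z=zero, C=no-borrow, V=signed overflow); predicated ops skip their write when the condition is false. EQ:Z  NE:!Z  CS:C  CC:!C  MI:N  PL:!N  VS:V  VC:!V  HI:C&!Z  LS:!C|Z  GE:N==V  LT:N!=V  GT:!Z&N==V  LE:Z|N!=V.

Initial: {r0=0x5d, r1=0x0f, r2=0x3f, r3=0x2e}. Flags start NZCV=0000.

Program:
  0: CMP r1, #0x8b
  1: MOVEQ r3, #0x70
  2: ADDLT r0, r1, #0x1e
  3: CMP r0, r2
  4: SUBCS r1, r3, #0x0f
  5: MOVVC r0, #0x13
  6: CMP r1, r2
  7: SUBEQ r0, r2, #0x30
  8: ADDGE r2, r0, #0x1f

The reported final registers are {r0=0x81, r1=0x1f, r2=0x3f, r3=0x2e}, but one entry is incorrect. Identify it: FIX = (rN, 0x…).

FIX = (r0, 0x13)

0: ✓ CMP  NZCV=1001
1: · MOVEQ
2: · ADDLT
3: ✓ CMP  NZCV=0010
4: ✓ SUBCS  r1←0x1f
5: ✓ MOVVC  r0←0x13
6: ✓ CMP  NZCV=1000
7: · SUBEQ
8: · ADDGE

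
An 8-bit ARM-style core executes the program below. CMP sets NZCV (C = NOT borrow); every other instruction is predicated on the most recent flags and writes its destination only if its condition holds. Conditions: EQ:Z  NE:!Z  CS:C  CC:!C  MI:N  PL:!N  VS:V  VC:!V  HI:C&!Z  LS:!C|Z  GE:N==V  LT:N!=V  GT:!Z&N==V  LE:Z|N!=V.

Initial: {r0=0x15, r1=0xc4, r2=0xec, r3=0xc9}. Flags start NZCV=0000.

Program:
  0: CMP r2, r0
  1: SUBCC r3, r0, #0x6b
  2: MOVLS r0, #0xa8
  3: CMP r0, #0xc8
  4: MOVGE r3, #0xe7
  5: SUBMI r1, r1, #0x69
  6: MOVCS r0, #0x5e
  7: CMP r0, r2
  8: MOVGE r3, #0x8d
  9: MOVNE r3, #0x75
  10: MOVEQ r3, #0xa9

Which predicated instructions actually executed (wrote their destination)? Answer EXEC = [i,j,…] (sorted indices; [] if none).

EXEC = [4,8,9]

0: ✓ CMP  NZCV=1010
1: · SUBCC
2: · MOVLS
3: ✓ CMP  NZCV=0000
4: ✓ MOVGE  r3←0xe7
5: · SUBMI
6: · MOVCS
7: ✓ CMP  NZCV=0000
8: ✓ MOVGE  r3←0x8d
9: ✓ MOVNE  r3←0x75
10: · MOVEQ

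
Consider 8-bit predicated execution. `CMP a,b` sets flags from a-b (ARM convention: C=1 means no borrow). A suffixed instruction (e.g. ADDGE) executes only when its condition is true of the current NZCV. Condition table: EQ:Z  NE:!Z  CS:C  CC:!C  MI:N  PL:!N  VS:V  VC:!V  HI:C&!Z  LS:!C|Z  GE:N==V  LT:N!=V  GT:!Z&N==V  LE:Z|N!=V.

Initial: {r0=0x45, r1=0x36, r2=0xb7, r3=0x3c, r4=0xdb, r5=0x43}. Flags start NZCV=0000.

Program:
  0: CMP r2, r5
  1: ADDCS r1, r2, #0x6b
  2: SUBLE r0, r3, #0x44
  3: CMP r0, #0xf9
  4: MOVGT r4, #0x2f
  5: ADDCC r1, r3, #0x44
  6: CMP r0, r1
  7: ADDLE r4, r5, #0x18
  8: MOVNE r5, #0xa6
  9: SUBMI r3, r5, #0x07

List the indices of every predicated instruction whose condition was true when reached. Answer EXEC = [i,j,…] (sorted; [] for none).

0: ✓ CMP  NZCV=0011
1: ✓ ADDCS  r1←0x22
2: ✓ SUBLE  r0←0xf8
3: ✓ CMP  NZCV=1000
4: · MOVGT
5: ✓ ADDCC  r1←0x80
6: ✓ CMP  NZCV=0010
7: · ADDLE
8: ✓ MOVNE  r5←0xa6
9: · SUBMI

EXEC = [1,2,5,8]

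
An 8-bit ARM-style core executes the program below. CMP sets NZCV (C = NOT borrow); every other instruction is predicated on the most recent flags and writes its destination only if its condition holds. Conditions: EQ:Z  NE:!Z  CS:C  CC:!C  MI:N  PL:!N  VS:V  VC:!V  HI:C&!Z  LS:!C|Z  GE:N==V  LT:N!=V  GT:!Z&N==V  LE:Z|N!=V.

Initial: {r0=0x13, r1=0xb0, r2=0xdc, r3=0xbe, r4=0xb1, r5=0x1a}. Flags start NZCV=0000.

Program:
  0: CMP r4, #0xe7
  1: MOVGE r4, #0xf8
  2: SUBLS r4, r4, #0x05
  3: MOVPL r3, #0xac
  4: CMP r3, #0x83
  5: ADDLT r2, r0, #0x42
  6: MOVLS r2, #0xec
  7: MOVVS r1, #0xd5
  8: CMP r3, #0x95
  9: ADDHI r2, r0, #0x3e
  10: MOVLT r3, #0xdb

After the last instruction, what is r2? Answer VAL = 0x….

VAL = 0x51

[0] flags=1000 → (cmp)
[1] flags=1000 GE?F → skip
[2] flags=1000 LS?T → r4=0xac
[3] flags=1000 PL?F → skip
[4] flags=0010 → (cmp)
[5] flags=0010 LT?F → skip
[6] flags=0010 LS?F → skip
[7] flags=0010 VS?F → skip
[8] flags=0010 → (cmp)
[9] flags=0010 HI?T → r2=0x51
[10] flags=0010 LT?F → skip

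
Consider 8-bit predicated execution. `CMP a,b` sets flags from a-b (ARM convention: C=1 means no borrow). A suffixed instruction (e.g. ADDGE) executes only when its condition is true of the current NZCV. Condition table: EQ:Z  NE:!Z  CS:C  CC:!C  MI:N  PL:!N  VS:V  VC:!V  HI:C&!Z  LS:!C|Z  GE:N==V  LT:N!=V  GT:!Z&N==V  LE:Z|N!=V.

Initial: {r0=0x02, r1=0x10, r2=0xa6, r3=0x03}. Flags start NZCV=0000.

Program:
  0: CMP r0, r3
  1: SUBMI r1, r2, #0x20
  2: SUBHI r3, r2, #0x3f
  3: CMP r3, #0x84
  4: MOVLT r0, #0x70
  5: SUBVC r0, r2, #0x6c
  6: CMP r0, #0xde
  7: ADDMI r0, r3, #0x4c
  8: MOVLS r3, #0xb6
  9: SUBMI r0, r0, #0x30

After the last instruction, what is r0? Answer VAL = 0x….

0: ✓ CMP  NZCV=1000
1: ✓ SUBMI  r1←0x86
2: · SUBHI
3: ✓ CMP  NZCV=0000
4: · MOVLT
5: ✓ SUBVC  r0←0x3a
6: ✓ CMP  NZCV=0000
7: · ADDMI
8: ✓ MOVLS  r3←0xb6
9: · SUBMI

VAL = 0x3a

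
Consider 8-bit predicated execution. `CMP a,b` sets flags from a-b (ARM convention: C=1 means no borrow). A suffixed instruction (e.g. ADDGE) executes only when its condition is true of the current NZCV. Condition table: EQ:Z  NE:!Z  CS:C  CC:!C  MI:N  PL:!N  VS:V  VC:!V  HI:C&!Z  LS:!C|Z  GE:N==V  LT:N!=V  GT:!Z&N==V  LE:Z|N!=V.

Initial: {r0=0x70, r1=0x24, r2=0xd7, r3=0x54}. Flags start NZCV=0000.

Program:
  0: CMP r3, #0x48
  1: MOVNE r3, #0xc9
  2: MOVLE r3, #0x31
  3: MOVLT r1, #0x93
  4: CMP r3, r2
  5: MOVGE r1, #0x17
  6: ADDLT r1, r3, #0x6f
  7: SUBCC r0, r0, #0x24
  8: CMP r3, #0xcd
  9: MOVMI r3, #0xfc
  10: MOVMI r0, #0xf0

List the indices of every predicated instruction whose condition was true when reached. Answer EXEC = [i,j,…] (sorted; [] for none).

[0] flags=0010 → (cmp)
[1] flags=0010 NE?T → r3=0xc9
[2] flags=0010 LE?F → skip
[3] flags=0010 LT?F → skip
[4] flags=1000 → (cmp)
[5] flags=1000 GE?F → skip
[6] flags=1000 LT?T → r1=0x38
[7] flags=1000 CC?T → r0=0x4c
[8] flags=1000 → (cmp)
[9] flags=1000 MI?T → r3=0xfc
[10] flags=1000 MI?T → r0=0xf0

EXEC = [1,6,7,9,10]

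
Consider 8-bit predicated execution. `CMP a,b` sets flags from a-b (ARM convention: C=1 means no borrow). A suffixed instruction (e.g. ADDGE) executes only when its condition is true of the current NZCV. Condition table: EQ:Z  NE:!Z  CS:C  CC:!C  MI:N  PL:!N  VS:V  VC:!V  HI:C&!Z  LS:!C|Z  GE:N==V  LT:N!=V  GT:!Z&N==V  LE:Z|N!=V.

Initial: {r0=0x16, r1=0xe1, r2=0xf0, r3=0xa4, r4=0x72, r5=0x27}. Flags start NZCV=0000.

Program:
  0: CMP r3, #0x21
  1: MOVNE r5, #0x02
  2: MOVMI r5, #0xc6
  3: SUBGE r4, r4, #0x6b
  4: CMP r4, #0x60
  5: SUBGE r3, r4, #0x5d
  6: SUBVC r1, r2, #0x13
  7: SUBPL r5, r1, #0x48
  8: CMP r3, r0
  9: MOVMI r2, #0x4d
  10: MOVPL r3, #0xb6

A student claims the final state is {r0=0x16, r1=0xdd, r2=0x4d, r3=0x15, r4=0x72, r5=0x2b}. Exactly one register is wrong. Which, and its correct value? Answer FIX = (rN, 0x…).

FIX = (r5, 0x95)

[0] flags=1010 → (cmp)
[1] flags=1010 NE?T → r5=0x02
[2] flags=1010 MI?T → r5=0xc6
[3] flags=1010 GE?F → skip
[4] flags=0010 → (cmp)
[5] flags=0010 GE?T → r3=0x15
[6] flags=0010 VC?T → r1=0xdd
[7] flags=0010 PL?T → r5=0x95
[8] flags=1000 → (cmp)
[9] flags=1000 MI?T → r2=0x4d
[10] flags=1000 PL?F → skip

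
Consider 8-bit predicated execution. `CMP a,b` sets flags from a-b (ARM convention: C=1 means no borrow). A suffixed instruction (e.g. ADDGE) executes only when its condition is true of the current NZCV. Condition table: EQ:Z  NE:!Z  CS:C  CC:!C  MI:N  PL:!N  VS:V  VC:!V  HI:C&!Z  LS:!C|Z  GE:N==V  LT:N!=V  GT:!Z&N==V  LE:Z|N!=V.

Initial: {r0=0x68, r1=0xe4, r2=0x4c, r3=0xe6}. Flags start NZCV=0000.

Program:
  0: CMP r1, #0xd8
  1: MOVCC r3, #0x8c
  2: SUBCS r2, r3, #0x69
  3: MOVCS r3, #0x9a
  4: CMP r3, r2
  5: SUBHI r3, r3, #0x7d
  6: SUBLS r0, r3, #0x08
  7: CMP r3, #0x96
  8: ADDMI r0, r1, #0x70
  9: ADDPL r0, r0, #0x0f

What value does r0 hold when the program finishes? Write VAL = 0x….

VAL = 0x54

[0] flags=0010 → (cmp)
[1] flags=0010 CC?F → skip
[2] flags=0010 CS?T → r2=0x7d
[3] flags=0010 CS?T → r3=0x9a
[4] flags=0011 → (cmp)
[5] flags=0011 HI?T → r3=0x1d
[6] flags=0011 LS?F → skip
[7] flags=1001 → (cmp)
[8] flags=1001 MI?T → r0=0x54
[9] flags=1001 PL?F → skip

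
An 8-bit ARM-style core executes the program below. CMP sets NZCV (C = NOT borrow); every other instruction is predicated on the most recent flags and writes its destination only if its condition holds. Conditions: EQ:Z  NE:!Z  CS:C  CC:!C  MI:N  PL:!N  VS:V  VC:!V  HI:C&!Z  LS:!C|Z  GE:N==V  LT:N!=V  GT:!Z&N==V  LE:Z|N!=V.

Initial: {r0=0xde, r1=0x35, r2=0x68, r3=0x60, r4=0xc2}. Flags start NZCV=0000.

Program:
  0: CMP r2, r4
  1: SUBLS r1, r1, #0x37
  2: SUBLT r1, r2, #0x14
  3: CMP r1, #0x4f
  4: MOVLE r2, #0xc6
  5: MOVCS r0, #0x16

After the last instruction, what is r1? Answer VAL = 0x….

VAL = 0xfe

0: ✓ CMP  NZCV=1001
1: ✓ SUBLS  r1←0xfe
2: · SUBLT
3: ✓ CMP  NZCV=1010
4: ✓ MOVLE  r2←0xc6
5: ✓ MOVCS  r0←0x16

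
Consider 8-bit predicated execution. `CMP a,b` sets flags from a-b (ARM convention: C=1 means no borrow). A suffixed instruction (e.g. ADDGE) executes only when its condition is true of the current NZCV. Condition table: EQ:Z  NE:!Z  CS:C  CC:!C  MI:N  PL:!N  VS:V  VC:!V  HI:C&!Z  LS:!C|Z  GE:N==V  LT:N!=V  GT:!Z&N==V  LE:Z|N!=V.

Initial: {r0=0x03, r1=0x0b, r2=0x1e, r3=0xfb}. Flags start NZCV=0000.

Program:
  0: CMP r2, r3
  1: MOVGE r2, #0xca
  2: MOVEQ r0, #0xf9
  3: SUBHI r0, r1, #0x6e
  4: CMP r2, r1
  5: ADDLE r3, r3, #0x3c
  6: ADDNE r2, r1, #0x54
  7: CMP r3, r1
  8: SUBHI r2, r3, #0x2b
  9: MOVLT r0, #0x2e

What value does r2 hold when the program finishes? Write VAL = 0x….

VAL = 0x0c

0: ✓ CMP  NZCV=0000
1: ✓ MOVGE  r2←0xca
2: · MOVEQ
3: · SUBHI
4: ✓ CMP  NZCV=1010
5: ✓ ADDLE  r3←0x37
6: ✓ ADDNE  r2←0x5f
7: ✓ CMP  NZCV=0010
8: ✓ SUBHI  r2←0x0c
9: · MOVLT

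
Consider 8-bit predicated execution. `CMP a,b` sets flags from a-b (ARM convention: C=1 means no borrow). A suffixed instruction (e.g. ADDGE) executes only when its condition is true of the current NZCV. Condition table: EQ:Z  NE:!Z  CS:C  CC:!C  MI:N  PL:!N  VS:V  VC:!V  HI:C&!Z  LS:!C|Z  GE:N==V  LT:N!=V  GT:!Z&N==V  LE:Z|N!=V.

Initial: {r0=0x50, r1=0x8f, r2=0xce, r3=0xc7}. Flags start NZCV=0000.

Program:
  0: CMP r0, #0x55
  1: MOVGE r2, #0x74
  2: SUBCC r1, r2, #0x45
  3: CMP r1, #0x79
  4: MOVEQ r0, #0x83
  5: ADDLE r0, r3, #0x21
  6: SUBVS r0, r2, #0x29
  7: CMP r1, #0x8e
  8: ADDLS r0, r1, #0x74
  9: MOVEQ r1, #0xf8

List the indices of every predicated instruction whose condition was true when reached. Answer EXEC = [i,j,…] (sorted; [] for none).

[0] flags=1000 → (cmp)
[1] flags=1000 GE?F → skip
[2] flags=1000 CC?T → r1=0x89
[3] flags=0011 → (cmp)
[4] flags=0011 EQ?F → skip
[5] flags=0011 LE?T → r0=0xe8
[6] flags=0011 VS?T → r0=0xa5
[7] flags=1000 → (cmp)
[8] flags=1000 LS?T → r0=0xfd
[9] flags=1000 EQ?F → skip

EXEC = [2,5,6,8]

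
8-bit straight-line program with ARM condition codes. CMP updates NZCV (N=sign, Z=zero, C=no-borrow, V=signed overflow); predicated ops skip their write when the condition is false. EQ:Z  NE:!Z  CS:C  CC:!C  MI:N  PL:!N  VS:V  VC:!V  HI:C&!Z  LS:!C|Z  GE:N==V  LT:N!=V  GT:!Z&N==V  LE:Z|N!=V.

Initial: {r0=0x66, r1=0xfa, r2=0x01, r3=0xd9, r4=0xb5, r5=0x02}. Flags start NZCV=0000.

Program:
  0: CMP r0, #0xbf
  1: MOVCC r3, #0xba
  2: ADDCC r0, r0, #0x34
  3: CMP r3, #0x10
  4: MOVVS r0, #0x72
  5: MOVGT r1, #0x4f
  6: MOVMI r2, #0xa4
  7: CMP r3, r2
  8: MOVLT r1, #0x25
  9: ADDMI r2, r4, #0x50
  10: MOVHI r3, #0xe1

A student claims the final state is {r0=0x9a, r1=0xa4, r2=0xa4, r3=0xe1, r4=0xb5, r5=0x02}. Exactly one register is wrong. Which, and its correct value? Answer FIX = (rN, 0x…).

FIX = (r1, 0xfa)

[0] flags=1001 → (cmp)
[1] flags=1001 CC?T → r3=0xba
[2] flags=1001 CC?T → r0=0x9a
[3] flags=1010 → (cmp)
[4] flags=1010 VS?F → skip
[5] flags=1010 GT?F → skip
[6] flags=1010 MI?T → r2=0xa4
[7] flags=0010 → (cmp)
[8] flags=0010 LT?F → skip
[9] flags=0010 MI?F → skip
[10] flags=0010 HI?T → r3=0xe1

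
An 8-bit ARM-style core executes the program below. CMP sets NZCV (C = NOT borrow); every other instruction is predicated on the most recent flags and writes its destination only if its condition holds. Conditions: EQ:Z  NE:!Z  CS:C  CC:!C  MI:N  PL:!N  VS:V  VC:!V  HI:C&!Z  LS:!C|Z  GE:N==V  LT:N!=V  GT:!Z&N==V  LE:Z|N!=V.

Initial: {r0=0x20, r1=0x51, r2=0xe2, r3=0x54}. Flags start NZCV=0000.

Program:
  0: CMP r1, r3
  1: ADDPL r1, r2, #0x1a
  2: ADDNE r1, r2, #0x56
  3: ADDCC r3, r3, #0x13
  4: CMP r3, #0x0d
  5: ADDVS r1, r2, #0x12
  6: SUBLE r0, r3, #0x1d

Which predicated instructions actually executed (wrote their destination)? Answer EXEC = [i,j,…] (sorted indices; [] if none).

EXEC = [2,3]

0: ✓ CMP  NZCV=1000
1: · ADDPL
2: ✓ ADDNE  r1←0x38
3: ✓ ADDCC  r3←0x67
4: ✓ CMP  NZCV=0010
5: · ADDVS
6: · SUBLE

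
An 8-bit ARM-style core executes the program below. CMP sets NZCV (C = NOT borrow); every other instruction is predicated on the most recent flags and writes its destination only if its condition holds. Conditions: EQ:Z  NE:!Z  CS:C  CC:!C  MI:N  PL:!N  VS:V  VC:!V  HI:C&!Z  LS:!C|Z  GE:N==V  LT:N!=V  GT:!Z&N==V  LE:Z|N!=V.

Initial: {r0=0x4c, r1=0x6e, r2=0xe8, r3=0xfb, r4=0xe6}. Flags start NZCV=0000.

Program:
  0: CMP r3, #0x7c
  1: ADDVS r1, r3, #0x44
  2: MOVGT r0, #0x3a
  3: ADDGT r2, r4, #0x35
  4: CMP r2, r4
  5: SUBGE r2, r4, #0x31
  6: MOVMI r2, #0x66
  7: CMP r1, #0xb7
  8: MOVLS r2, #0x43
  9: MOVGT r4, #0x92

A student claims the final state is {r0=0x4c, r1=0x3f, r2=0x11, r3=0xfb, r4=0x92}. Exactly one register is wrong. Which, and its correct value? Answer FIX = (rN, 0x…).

FIX = (r2, 0x43)

0: ✓ CMP  NZCV=0011
1: ✓ ADDVS  r1←0x3f
2: · MOVGT
3: · ADDGT
4: ✓ CMP  NZCV=0010
5: ✓ SUBGE  r2←0xb5
6: · MOVMI
7: ✓ CMP  NZCV=1001
8: ✓ MOVLS  r2←0x43
9: ✓ MOVGT  r4←0x92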